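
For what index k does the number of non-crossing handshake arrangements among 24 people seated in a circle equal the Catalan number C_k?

12

Non-crossing handshake pairings of 2n people are counted by C_n; 24 people gives n = 12.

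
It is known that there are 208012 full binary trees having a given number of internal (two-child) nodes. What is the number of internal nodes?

12

Full binary trees with n internal nodes are counted by C_n; 208012 = C_12.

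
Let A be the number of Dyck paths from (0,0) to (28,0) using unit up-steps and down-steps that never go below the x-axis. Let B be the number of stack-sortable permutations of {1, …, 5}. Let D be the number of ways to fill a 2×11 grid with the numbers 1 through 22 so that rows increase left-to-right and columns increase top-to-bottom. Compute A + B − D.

A Dyck path with 14 up-steps and 14 down-steps has semilength 14, so there are C_14 of them. So A = C_14 = 2674440.
By Knuth's characterisation, the stack-sortable permutations of length 5 are the 231-avoiders, numbering C_5. So B = C_5 = 42.
Standard Young tableaux of shape 2×n are counted by C_n; here n = 11. So D = C_11 = 58786.
A + B − D = 2674440 + 42 − 58786 = 2615696.

2615696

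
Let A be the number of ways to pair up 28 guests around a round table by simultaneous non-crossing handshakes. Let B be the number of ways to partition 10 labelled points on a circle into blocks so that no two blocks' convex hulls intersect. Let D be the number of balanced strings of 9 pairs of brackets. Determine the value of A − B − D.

2652782

With 28 = 2·14 people, non-crossing handshake pairings are non-crossing perfect matchings on a circle, counted by C_14. So A = C_14 = 2674440.
Non-crossing partitions of an n-element set are counted by C_n; here n = 10. So B = C_10 = 16796.
With 9 pairs the number of balanced bracket strings is the Catalan number C_9. So D = C_9 = 4862.
A − B − D = 2674440 − 16796 − 4862 = 2652782.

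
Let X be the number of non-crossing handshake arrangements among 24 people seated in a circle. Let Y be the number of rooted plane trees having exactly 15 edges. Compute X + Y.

9902857

Non-crossing handshake pairings of 2n people are counted by C_n; 24 people gives n = 12. So X = C_12 = 208012.
Rooted ordered trees with n edges are counted by C_n; here n = 15. So Y = C_15 = 9694845.
X + Y = 208012 + 9694845 = 9902857.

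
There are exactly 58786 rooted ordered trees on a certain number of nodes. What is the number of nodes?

Rooted ordered trees on m nodes are counted by C_{m−1}. Since C_11 = 58786, the index is 11.
So the index is 11, and the number of nodes is 11 + 1 = 12.

12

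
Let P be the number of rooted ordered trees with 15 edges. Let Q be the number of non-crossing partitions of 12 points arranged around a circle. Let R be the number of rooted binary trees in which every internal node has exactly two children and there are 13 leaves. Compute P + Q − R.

Rooted ordered trees with n edges are counted by C_n; here n = 15. So P = C_15 = 9694845.
Non-crossing partitions of an n-element set are counted by C_n; here n = 12. So Q = C_12 = 208012.
A full binary tree with L leaves has L−1 internal nodes and is counted by C_{L−1}; L = 13 gives C_12. So R = C_12 = 208012.
P + Q − R = 9694845 + 208012 − 208012 = 9694845.

9694845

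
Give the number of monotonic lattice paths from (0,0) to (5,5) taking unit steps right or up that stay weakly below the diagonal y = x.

Sub-diagonal monotone paths from (0,0) to (5,5) biject with Dyck paths of semilength 5, giving C_5.
C_5 = C(10,5)/6 = 252/6 = 42.

42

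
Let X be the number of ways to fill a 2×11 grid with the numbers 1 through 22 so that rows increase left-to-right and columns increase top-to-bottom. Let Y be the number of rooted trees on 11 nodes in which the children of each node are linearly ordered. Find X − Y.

41990

By the hook-length formula (or a Dyck-path bijection), SYT of shape 2×11 number C_11. So X = C_11 = 58786.
A rooted plane tree on 11 nodes has 10 edges, and such trees are counted by C_10. So Y = C_10 = 16796.
X − Y = 58786 − 16796 = 41990.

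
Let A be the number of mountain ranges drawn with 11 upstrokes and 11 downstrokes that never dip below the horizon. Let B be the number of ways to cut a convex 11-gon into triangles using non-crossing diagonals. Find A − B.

Paths of 11 up- and 11 down-steps that never dip below the axis are Dyck paths; their count is C_11. So A = C_11 = 58786.
The number of triangulations of an 11-gon is the Catalan number C_9 (index = sides − 2). So B = C_9 = 4862.
A − B = 58786 − 4862 = 53924.

53924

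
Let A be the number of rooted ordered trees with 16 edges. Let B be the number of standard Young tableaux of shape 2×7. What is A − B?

35357241

A rooted plane tree with 16 edges has 17 nodes, and the count is C_16. So A = C_16 = 35357670.
By the hook-length formula (or a Dyck-path bijection), SYT of shape 2×7 number C_7. So B = C_7 = 429.
A − B = 35357670 − 429 = 35357241.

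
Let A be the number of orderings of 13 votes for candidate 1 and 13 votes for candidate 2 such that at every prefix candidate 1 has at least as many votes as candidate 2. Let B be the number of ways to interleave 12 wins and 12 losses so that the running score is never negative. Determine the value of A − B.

Reading a vote for the leader as '(' and for the other as ')' turns such a sequence into a balanced string of 13 pairs, so the count is C_13. So A = C_13 = 742900.
Ballot sequences with n votes each where one side never trails are Dyck words, counted by C_n; here n = 12. So B = C_12 = 208012.
A − B = 742900 − 208012 = 534888.

534888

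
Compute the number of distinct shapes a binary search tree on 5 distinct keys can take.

There are C_n binary search tree shapes on n keys; with n = 5 that is C_5.
C_5 = C_4 · 2(2·4+1)/(4+2) = 14 · 18/6 = 42.

42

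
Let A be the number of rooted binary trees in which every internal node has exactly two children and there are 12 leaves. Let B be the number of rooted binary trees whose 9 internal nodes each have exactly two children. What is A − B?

53924

A full binary tree with L leaves has L−1 internal nodes and is counted by C_{L−1}; L = 12 gives C_11. So A = C_11 = 58786.
The number of full binary trees on 9 internal nodes is the Catalan number C_9. So B = C_9 = 4862.
A − B = 58786 − 4862 = 53924.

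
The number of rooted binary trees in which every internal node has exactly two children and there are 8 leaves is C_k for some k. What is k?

A full binary tree with L leaves has L−1 internal nodes and is counted by C_{L−1}; L = 8 gives C_7.

7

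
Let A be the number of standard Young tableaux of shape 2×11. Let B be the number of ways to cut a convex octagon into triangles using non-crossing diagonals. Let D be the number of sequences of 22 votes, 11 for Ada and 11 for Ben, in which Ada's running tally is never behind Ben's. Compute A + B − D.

Standard Young tableaux of shape 2×n are counted by C_n; here n = 11. So A = C_11 = 58786.
A convex 8-gon is triangulated into 6 triangles, and the number of such triangulations is the Catalan number C_{8−2} = C_6. So B = C_6 = 132.
Reading a vote for the leader as '(' and for the other as ')' turns such a sequence into a balanced string of 11 pairs, so the count is C_11. So D = C_11 = 58786.
A + B − D = 58786 + 132 − 58786 = 132.

132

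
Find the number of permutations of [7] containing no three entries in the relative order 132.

Permutations of [n] avoiding any single length-3 pattern are counted by C_n; here n = 7.
C_7 = 429.

429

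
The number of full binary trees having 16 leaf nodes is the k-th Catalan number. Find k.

A full binary tree with L leaves has L−1 internal nodes and is counted by C_{L−1}; L = 16 gives C_15.

15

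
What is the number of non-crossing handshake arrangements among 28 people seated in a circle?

With 28 = 2·14 people, non-crossing handshake pairings are non-crossing perfect matchings on a circle, counted by C_14.
C_14 = C_13 · 2(2·13+1)/(13+2) = 742900 · 54/15 = 2674440.

2674440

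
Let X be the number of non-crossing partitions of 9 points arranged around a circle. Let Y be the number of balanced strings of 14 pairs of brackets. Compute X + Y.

2679302

The non-crossing partitions of [9] form a lattice of size C_9. So X = C_9 = 4862.
Balanced strings of n pairs of brackets are counted by C_n; here n = 14. So Y = C_14 = 2674440.
X + Y = 4862 + 2674440 = 2679302.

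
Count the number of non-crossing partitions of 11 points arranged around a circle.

58786

Non-crossing partitions of an n-element set are counted by C_n; here n = 11.
C_11 = C_10 · 2(2·10+1)/(10+2) = 16796 · 42/12 = 58786.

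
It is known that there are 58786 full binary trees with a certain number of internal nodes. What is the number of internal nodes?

Full binary trees with n internal nodes are counted by C_n, and C_11 = 58786.

11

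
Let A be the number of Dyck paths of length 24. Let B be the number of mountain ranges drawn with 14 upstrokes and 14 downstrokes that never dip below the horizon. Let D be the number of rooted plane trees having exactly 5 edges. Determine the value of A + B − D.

Paths of 12 up- and 12 down-steps that never dip below the axis are Dyck paths; their count is C_12. So A = C_12 = 208012.
A Dyck path with 14 up-steps and 14 down-steps has semilength 14, so there are C_14 of them. So B = C_14 = 2674440.
Rooted ordered trees with n edges are counted by C_n; here n = 5. So D = C_5 = 42.
A + B − D = 208012 + 2674440 − 42 = 2882410.

2882410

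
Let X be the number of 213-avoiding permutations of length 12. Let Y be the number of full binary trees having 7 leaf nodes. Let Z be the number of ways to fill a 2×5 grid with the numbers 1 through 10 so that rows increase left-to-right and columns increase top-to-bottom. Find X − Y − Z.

207838

For any fixed pattern of length 3, the pattern-avoiding permutations of [12] number C_12. So X = C_12 = 208012.
Full binary trees with 7 leaves have 7−1 = 6 internal nodes, so there are C_6 of them. So Y = C_6 = 132.
Standard Young tableaux of shape 2×n are counted by C_n; here n = 5. So Z = C_5 = 42.
X − Y − Z = 208012 − 132 − 42 = 207838.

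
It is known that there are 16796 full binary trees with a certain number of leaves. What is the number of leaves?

11

Full binary trees with L leaves are counted by C_{L−1}. The Catalan number equal to 16796 is C_10.
So the index is 10, and the number of leaves is 10 + 1 = 11.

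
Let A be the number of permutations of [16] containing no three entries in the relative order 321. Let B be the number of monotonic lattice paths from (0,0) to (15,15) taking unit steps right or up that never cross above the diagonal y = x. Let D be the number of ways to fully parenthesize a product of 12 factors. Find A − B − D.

25604039

For any fixed pattern of length 3, the pattern-avoiding permutations of [16] number C_16. So A = C_16 = 35357670.
Sub-diagonal monotone paths from (0,0) to (15,15) biject with Dyck paths of semilength 15, giving C_15. So B = C_15 = 9694845.
Ways to associate a product of 12 factors correspond to binary trees on 12 leaves, so the count is C_11. So D = C_11 = 58786.
A − B − D = 35357670 − 9694845 − 58786 = 25604039.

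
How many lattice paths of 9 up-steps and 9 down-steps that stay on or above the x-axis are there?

4862

Paths of 9 up- and 9 down-steps that never dip below the axis are Dyck paths; their count is C_9.
C_9 = C_8 · 2(2·8+1)/(8+2) = 1430 · 34/10 = 4862.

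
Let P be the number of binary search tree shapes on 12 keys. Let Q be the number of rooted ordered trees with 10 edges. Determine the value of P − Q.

Rooted binary trees with 12 nodes (each child slot possibly empty) number C_12. So P = C_12 = 208012.
A rooted plane tree with 10 edges has 11 nodes, and the count is C_10. So Q = C_10 = 16796.
P − Q = 208012 − 16796 = 191216.

191216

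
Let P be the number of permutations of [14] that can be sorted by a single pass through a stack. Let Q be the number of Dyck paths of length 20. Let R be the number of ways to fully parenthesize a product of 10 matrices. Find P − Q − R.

2652782

By Knuth's characterisation, the stack-sortable permutations of length 14 are the 231-avoiders, numbering C_14. So P = C_14 = 2674440.
A Dyck path with 10 up-steps and 10 down-steps has semilength 10, so there are C_10 of them. So Q = C_10 = 16796.
Ways to associate a product of 10 factors correspond to binary trees on 10 leaves, so the count is C_9. So R = C_9 = 4862.
P − Q − R = 2674440 − 16796 − 4862 = 2652782.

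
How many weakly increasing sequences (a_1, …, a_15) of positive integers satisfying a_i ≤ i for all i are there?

9694845

Weakly increasing sequences with a_i ≤ i biject with Dyck paths of semilength 15, so there are C_15.
C_15 = C_14 · 2(2·14+1)/(14+2) = 2674440 · 58/16 = 9694845.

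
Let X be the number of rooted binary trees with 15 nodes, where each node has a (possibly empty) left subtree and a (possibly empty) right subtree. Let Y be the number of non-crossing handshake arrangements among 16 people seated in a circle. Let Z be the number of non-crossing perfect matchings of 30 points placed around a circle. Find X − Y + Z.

19388260

Rooted binary trees with 15 nodes (each child slot possibly empty) number C_15. So X = C_15 = 9694845.
Non-crossing handshake pairings of 2n people are counted by C_n; 16 people gives n = 8. So Y = C_8 = 1430.
Pairing 30 circle points by 15 non-crossing chords gives C_15 matchings. So Z = C_15 = 9694845.
X − Y + Z = 9694845 − 1430 + 9694845 = 19388260.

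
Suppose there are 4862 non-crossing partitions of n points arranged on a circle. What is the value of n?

9

Non-crossing partitions of [n] are counted by C_n. Since C_9 = 4862, the index is 9.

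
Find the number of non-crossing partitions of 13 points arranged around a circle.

742900

Non-crossing partitions of an n-element set are counted by C_n; here n = 13.
C_13 = C(26,13)/14 = 10400600/14 = 742900.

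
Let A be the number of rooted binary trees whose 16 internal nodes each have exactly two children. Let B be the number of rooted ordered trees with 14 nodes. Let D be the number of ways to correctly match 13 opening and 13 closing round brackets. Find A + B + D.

36843470

The number of full binary trees on 16 internal nodes is the Catalan number C_16. So A = C_16 = 35357670.
A rooted plane tree on 14 nodes has 13 edges, and such trees are counted by C_13. So B = C_13 = 742900.
Balanced strings of n pairs of brackets are counted by C_n; here n = 13. So D = C_13 = 742900.
A + B + D = 35357670 + 742900 + 742900 = 36843470.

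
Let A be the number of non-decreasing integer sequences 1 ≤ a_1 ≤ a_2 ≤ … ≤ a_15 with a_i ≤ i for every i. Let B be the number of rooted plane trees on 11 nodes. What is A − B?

Such sub-staircase sequences of length n are counted by C_n; here n = 15. So A = C_15 = 9694845.
Rooted ordered (plane) trees on m nodes have m−1 edges and are counted by C_{m−1}; m = 11 gives C_10. So B = C_10 = 16796.
A − B = 9694845 − 16796 = 9678049.

9678049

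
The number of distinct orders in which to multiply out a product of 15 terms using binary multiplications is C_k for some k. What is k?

14

Parenthesizations of m factors correspond to full binary trees with m leaves, counted by C_{m−1}; m = 15 gives C_14.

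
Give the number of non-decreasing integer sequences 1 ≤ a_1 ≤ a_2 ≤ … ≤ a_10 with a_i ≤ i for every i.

Weakly increasing sequences with a_i ≤ i biject with Dyck paths of semilength 10, so there are C_10.
C_10 = C_9 · 2(2·9+1)/(9+2) = 4862 · 38/11 = 16796.

16796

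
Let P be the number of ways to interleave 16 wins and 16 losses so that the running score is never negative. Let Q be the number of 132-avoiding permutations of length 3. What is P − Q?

35357665

Ballot sequences with n votes each where one side never trails are Dyck words, counted by C_n; here n = 16. So P = C_16 = 35357670.
For any fixed pattern of length 3, the pattern-avoiding permutations of [3] number C_3. So Q = C_3 = 5.
P − Q = 35357670 − 5 = 35357665.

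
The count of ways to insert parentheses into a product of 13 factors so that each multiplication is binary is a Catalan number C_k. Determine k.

Bracketing 13 factors into binary products is counted by C_{13−1} = C_12.

12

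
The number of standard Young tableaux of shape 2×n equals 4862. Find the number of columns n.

Standard Young tableaux of shape 2×n are counted by C_n; 4862 = C_9.

9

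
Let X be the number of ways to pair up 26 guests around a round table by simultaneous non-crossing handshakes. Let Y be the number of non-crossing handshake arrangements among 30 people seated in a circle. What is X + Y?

10437745

Non-crossing handshake pairings of 2n people are counted by C_n; 26 people gives n = 13. So X = C_13 = 742900.
Non-crossing handshake pairings of 2n people are counted by C_n; 30 people gives n = 15. So Y = C_15 = 9694845.
X + Y = 742900 + 9694845 = 10437745.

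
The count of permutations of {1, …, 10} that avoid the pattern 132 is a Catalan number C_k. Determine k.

For any fixed pattern of length 3, the pattern-avoiding permutations of [10] number C_10.

10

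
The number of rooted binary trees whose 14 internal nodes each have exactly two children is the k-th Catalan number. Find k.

The number of full binary trees on 14 internal nodes is the Catalan number C_14.

14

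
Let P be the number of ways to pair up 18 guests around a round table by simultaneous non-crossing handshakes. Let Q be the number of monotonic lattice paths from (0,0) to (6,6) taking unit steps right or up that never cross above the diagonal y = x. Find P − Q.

4730

Non-crossing handshake pairings of 2n people are counted by C_n; 18 people gives n = 9. So P = C_9 = 4862.
Sub-diagonal monotone paths from (0,0) to (6,6) biject with Dyck paths of semilength 6, giving C_6. So Q = C_6 = 132.
P − Q = 4862 − 132 = 4730.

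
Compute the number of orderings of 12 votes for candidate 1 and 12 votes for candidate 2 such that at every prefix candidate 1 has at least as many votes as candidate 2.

208012

Ballot sequences with n votes each where one side never trails are Dyck words, counted by C_n; here n = 12.
C_12 = C_11 · 2(2·11+1)/(11+2) = 58786 · 46/13 = 208012.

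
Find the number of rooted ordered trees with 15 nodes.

2674440

Rooted ordered (plane) trees on m nodes have m−1 edges and are counted by C_{m−1}; m = 15 gives C_14.
C_14 = C(28,14)/15 = 40116600/15 = 2674440.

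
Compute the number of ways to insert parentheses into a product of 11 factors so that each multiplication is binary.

Ways to associate a product of 11 factors correspond to binary trees on 11 leaves, so the count is C_10.
C_10 = 16796.

16796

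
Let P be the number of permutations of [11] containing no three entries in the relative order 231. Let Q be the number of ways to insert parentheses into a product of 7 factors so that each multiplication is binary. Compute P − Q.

Permutations of [n] avoiding any single length-3 pattern are counted by C_n; here n = 11. So P = C_11 = 58786.
Parenthesizations of m factors correspond to full binary trees with m leaves, counted by C_{m−1}; m = 7 gives C_6. So Q = C_6 = 132.
P − Q = 58786 − 132 = 58654.

58654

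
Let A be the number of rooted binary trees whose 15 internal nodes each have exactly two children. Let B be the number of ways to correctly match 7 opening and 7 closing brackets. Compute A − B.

9694416

Full binary trees with n internal nodes are counted by C_n; here n = 15. So A = C_15 = 9694845.
Balanced strings of n pairs of brackets are counted by C_n; here n = 7. So B = C_7 = 429.
A − B = 9694845 − 429 = 9694416.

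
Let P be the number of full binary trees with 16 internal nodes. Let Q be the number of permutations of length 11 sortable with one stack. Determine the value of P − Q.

35298884

The number of full binary trees on 16 internal nodes is the Catalan number C_16. So P = C_16 = 35357670.
By Knuth's characterisation, the stack-sortable permutations of length 11 are the 231-avoiders, numbering C_11. So Q = C_11 = 58786.
P − Q = 35357670 − 58786 = 35298884.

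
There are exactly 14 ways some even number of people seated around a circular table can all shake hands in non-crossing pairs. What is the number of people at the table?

8

Non-crossing handshake pairings of 2n people are counted by C_n, and C_4 = 14.
So n = 4, and there are 2n = 8 people.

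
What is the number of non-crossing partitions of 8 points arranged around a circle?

Non-crossing partitions of an n-element set are counted by C_n; here n = 8.
C_8 = C(16,8)/9 = 12870/9 = 1430.

1430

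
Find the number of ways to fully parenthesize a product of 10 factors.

4862

Parenthesizations of m factors correspond to full binary trees with m leaves, counted by C_{m−1}; m = 10 gives C_9.
C_9 = C(18,9)/10 = 48620/10 = 4862.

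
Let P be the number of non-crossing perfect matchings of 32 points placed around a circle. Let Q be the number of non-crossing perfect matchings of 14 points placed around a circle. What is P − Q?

35357241

Pairing 32 circle points by 16 non-crossing chords gives C_16 matchings. So P = C_16 = 35357670.
Pairing 14 circle points by 7 non-crossing chords gives C_7 matchings. So Q = C_7 = 429.
P − Q = 35357670 − 429 = 35357241.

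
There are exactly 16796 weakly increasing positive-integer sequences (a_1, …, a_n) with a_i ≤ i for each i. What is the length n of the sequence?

Such sub-staircase sequences of length n are counted by C_n, and C_10 = 16796.

10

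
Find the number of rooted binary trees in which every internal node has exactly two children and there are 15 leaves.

A full binary tree with L leaves has L−1 internal nodes and is counted by C_{L−1}; L = 15 gives C_14.
C_14 = C(28,14)/15 = 40116600/15 = 2674440.

2674440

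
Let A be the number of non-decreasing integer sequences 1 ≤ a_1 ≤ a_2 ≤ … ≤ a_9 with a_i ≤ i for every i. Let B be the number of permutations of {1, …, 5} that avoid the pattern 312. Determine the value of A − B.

4820

Weakly increasing sequences with a_i ≤ i biject with Dyck paths of semilength 9, so there are C_9. So A = C_9 = 4862.
For any fixed pattern of length 3, the pattern-avoiding permutations of [5] number C_5. So B = C_5 = 42.
A − B = 4862 − 42 = 4820.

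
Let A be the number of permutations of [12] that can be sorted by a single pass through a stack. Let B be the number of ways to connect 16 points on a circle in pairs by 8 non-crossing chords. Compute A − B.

206582

By Knuth's characterisation, the stack-sortable permutations of length 12 are the 231-avoiders, numbering C_12. So A = C_12 = 208012.
Pairing 16 circle points by 8 non-crossing chords gives C_8 matchings. So B = C_8 = 1430.
A − B = 208012 − 1430 = 206582.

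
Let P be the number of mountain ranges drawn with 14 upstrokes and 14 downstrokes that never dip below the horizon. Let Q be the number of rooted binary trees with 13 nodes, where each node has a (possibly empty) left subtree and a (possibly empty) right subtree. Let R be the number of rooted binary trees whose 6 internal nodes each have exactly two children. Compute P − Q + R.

Paths of 14 up- and 14 down-steps that never dip below the axis are Dyck paths; their count is C_14. So P = C_14 = 2674440.
Binary trees (left/right distinguished) on n nodes are counted by C_n; here n = 13. So Q = C_13 = 742900.
The number of full binary trees on 6 internal nodes is the Catalan number C_6. So R = C_6 = 132.
P − Q + R = 2674440 − 742900 + 132 = 1931672.

1931672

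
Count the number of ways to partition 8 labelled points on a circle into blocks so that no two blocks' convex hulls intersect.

1430

The non-crossing partitions of [8] form a lattice of size C_8.
C_8 = 1430.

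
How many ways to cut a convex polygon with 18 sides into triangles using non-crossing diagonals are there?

The number of triangulations of an 18-gon is the Catalan number C_16 (index = sides − 2).
C_16 = C(32,16)/17 = 601080390/17 = 35357670.

35357670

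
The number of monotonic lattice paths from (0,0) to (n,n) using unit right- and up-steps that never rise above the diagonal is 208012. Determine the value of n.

12

Such diagonal-avoiding paths in an n×n grid are counted by C_n; 208012 = C_12.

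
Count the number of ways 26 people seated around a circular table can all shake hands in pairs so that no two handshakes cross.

742900

Non-crossing handshake pairings of 2n people are counted by C_n; 26 people gives n = 13.
C_13 = C_12 · 2(2·12+1)/(12+2) = 208012 · 50/14 = 742900.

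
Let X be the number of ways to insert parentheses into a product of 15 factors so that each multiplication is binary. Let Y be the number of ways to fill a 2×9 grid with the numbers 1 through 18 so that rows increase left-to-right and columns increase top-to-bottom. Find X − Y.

2669578

Bracketing 15 factors into binary products is counted by C_{15−1} = C_14. So X = C_14 = 2674440.
Standard Young tableaux of shape 2×n are counted by C_n; here n = 9. So Y = C_9 = 4862.
X − Y = 2674440 − 4862 = 2669578.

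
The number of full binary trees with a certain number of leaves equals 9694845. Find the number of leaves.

Full binary trees with L leaves are counted by C_{L−1}. The Catalan number equal to 9694845 is C_15.
So the index is 15, and the number of leaves is 15 + 1 = 16.

16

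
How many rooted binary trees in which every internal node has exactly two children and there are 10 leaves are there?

A full binary tree with L leaves has L−1 internal nodes and is counted by C_{L−1}; L = 10 gives C_9.
C_9 = 4862.

4862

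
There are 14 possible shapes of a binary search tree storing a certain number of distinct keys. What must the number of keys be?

4

Binary search tree shapes on n keys are counted by C_n. Since C_4 = 14, the index is 4.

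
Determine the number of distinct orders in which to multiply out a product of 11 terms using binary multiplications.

16796

Ways to associate a product of 11 factors correspond to binary trees on 11 leaves, so the count is C_10.
C_10 = C_9 · 2(2·9+1)/(9+2) = 4862 · 38/11 = 16796.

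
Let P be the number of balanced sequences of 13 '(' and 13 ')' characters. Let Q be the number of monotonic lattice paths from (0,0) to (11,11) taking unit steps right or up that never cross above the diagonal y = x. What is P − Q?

684114

Balanced strings of n pairs of brackets are counted by C_n; here n = 13. So P = C_13 = 742900.
Sub-diagonal monotone paths from (0,0) to (11,11) biject with Dyck paths of semilength 11, giving C_11. So Q = C_11 = 58786.
P − Q = 742900 − 58786 = 684114.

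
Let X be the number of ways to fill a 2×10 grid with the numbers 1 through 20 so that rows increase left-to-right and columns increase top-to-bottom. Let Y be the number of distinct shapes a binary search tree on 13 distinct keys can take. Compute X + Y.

759696

By the hook-length formula (or a Dyck-path bijection), SYT of shape 2×10 number C_10. So X = C_10 = 16796.
Binary trees (left/right distinguished) on n nodes are counted by C_n; here n = 13. So Y = C_13 = 742900.
X + Y = 16796 + 742900 = 759696.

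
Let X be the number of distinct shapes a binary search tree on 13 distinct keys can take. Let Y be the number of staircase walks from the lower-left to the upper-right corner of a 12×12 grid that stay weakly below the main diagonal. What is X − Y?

There are C_n binary search tree shapes on n keys; with n = 13 that is C_13. So X = C_13 = 742900.
Monotone paths in an n×n grid that stay weakly below the diagonal are counted by C_n; here n = 12. So Y = C_12 = 208012.
X − Y = 742900 − 208012 = 534888.

534888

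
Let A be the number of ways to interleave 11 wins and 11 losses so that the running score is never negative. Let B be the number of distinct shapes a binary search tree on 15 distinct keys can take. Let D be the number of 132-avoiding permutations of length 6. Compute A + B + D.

Reading a vote for the leader as '(' and for the other as ')' turns such a sequence into a balanced string of 11 pairs, so the count is C_11. So A = C_11 = 58786.
Binary trees (left/right distinguished) on n nodes are counted by C_n; here n = 15. So B = C_15 = 9694845.
Permutations of [n] avoiding any single length-3 pattern are counted by C_n; here n = 6. So D = C_6 = 132.
A + B + D = 58786 + 9694845 + 132 = 9753763.

9753763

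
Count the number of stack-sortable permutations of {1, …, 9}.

4862

By Knuth's characterisation, the stack-sortable permutations of length 9 are the 231-avoiders, numbering C_9.
C_9 = C(18,9)/10 = 48620/10 = 4862.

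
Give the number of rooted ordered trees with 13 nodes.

208012

A rooted plane tree on 13 nodes has 12 edges, and such trees are counted by C_12.
C_12 = 208012.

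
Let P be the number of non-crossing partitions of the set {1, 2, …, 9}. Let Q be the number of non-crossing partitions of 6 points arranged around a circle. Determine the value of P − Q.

4730

Non-crossing partitions of an n-element set are counted by C_n; here n = 9. So P = C_9 = 4862.
The non-crossing partitions of [6] form a lattice of size C_6. So Q = C_6 = 132.
P − Q = 4862 − 132 = 4730.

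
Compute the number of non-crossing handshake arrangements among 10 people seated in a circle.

42

Non-crossing handshake pairings of 2n people are counted by C_n; 10 people gives n = 5.
C_5 = C(10,5)/6 = 252/6 = 42.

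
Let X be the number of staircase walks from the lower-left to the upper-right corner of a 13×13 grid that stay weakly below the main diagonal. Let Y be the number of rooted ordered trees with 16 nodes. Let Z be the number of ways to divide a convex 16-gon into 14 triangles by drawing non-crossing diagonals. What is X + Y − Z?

Monotone paths in an n×n grid that stay weakly below the diagonal are counted by C_n; here n = 13. So X = C_13 = 742900.
A rooted plane tree on 16 nodes has 15 edges, and such trees are counted by C_15. So Y = C_15 = 9694845.
A convex 16-gon is triangulated into 14 triangles, and the number of such triangulations is the Catalan number C_{16−2} = C_14. So Z = C_14 = 2674440.
X + Y − Z = 742900 + 9694845 − 2674440 = 7763305.

7763305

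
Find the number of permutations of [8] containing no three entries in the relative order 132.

Permutations of [n] avoiding any single length-3 pattern are counted by C_n; here n = 8.
C_8 = C(16,8)/9 = 12870/9 = 1430.

1430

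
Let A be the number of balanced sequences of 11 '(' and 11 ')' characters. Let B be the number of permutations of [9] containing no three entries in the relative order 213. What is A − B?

53924

With 11 pairs the number of balanced bracket strings is the Catalan number C_11. So A = C_11 = 58786.
For any fixed pattern of length 3, the pattern-avoiding permutations of [9] number C_9. So B = C_9 = 4862.
A − B = 58786 − 4862 = 53924.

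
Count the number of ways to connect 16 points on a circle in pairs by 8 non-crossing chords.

1430

Non-crossing perfect matchings of 2n points on a circle are counted by C_n; with 16 points, n = 8.
C_8 = 1430.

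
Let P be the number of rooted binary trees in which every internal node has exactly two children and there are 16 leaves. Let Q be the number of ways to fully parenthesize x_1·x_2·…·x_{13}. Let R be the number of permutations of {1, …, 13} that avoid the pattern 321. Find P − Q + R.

10229733

Full binary trees with 16 leaves have 16−1 = 15 internal nodes, so there are C_15 of them. So P = C_15 = 9694845.
Bracketing 13 factors into binary products is counted by C_{13−1} = C_12. So Q = C_12 = 208012.
For any fixed pattern of length 3, the pattern-avoiding permutations of [13] number C_13. So R = C_13 = 742900.
P − Q + R = 9694845 − 208012 + 742900 = 10229733.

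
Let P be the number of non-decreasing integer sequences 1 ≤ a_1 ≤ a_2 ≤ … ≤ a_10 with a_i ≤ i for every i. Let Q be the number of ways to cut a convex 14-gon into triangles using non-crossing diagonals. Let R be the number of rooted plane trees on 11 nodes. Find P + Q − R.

208012

Such sub-staircase sequences of length n are counted by C_n; here n = 10. So P = C_10 = 16796.
Triangulations of a convex m-gon are counted by C_{m−2}; with m = 14 this is C_12. So Q = C_12 = 208012.
A rooted plane tree on 11 nodes has 10 edges, and such trees are counted by C_10. So R = C_10 = 16796.
P + Q − R = 16796 + 208012 − 16796 = 208012.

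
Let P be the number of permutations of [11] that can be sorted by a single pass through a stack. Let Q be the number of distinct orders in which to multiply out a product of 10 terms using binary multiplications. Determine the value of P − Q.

53924

By Knuth's characterisation, the stack-sortable permutations of length 11 are the 231-avoiders, numbering C_11. So P = C_11 = 58786.
Ways to associate a product of 10 factors correspond to binary trees on 10 leaves, so the count is C_9. So Q = C_9 = 4862.
P − Q = 58786 − 4862 = 53924.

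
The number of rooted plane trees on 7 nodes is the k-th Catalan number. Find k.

Rooted ordered (plane) trees on m nodes have m−1 edges and are counted by C_{m−1}; m = 7 gives C_6.

6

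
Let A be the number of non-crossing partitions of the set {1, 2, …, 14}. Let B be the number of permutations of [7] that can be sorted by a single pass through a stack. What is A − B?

Non-crossing partitions of an n-element set are counted by C_n; here n = 14. So A = C_14 = 2674440.
By Knuth's characterisation, the stack-sortable permutations of length 7 are the 231-avoiders, numbering C_7. So B = C_7 = 429.
A − B = 2674440 − 429 = 2674011.

2674011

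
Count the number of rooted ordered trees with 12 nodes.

58786

Rooted ordered (plane) trees on m nodes have m−1 edges and are counted by C_{m−1}; m = 12 gives C_11.
C_11 = C_10 · 2(2·10+1)/(10+2) = 16796 · 42/12 = 58786.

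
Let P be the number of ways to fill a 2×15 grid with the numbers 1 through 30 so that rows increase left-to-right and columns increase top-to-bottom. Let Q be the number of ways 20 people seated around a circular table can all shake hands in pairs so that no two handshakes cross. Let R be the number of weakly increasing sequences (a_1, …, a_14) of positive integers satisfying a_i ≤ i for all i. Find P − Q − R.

By the hook-length formula (or a Dyck-path bijection), SYT of shape 2×15 number C_15. So P = C_15 = 9694845.
With 20 = 2·10 people, non-crossing handshake pairings are non-crossing perfect matchings on a circle, counted by C_10. So Q = C_10 = 16796.
Weakly increasing sequences with a_i ≤ i biject with Dyck paths of semilength 14, so there are C_14. So R = C_14 = 2674440.
P − Q − R = 9694845 − 16796 − 2674440 = 7003609.

7003609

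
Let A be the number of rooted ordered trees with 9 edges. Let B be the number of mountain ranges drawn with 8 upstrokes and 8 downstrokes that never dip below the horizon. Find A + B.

6292

Rooted ordered trees with n edges are counted by C_n; here n = 9. So A = C_9 = 4862.
Paths of 8 up- and 8 down-steps that never dip below the axis are Dyck paths; their count is C_8. So B = C_8 = 1430.
A + B = 4862 + 1430 = 6292.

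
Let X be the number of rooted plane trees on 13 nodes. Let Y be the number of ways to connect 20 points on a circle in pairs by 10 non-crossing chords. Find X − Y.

Rooted ordered (plane) trees on m nodes have m−1 edges and are counted by C_{m−1}; m = 13 gives C_12. So X = C_12 = 208012.
Non-crossing perfect matchings of 2n points on a circle are counted by C_n; with 20 points, n = 10. So Y = C_10 = 16796.
X − Y = 208012 − 16796 = 191216.

191216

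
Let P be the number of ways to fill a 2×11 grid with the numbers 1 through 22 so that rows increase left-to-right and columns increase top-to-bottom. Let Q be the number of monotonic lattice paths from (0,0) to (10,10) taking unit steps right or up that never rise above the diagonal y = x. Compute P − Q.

41990

Standard Young tableaux of shape 2×n are counted by C_n; here n = 11. So P = C_11 = 58786.
Monotone paths in an n×n grid that stay weakly below the diagonal are counted by C_n; here n = 10. So Q = C_10 = 16796.
P − Q = 58786 − 16796 = 41990.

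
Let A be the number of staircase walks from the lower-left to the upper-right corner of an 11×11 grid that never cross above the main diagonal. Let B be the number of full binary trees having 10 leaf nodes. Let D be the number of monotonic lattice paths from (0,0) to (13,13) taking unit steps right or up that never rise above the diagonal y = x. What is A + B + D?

806548

Monotone paths in an n×n grid that stay weakly below the diagonal are counted by C_n; here n = 11. So A = C_11 = 58786.
A full binary tree with L leaves has L−1 internal nodes and is counted by C_{L−1}; L = 10 gives C_9. So B = C_9 = 4862.
Sub-diagonal monotone paths from (0,0) to (13,13) biject with Dyck paths of semilength 13, giving C_13. So D = C_13 = 742900.
A + B + D = 58786 + 4862 + 742900 = 806548.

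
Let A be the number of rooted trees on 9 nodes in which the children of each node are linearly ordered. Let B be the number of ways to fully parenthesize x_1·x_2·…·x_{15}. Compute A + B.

2675870

A rooted plane tree on 9 nodes has 8 edges, and such trees are counted by C_8. So A = C_8 = 1430.
Parenthesizations of m factors correspond to full binary trees with m leaves, counted by C_{m−1}; m = 15 gives C_14. So B = C_14 = 2674440.
A + B = 1430 + 2674440 = 2675870.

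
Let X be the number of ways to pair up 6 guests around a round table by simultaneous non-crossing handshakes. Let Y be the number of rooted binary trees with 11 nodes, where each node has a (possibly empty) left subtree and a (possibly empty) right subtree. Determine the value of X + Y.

58791

Non-crossing handshake pairings of 2n people are counted by C_n; 6 people gives n = 3. So X = C_3 = 5.
Rooted binary trees with 11 nodes (each child slot possibly empty) number C_11. So Y = C_11 = 58786.
X + Y = 5 + 58786 = 58791.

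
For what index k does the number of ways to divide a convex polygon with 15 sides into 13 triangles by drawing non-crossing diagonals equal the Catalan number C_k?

13

The number of triangulations of a 15-gon is the Catalan number C_13 (index = sides − 2).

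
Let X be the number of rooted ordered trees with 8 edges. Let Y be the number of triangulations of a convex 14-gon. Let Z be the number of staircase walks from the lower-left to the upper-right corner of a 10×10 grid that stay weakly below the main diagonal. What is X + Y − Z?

192646

A rooted plane tree with 8 edges has 9 nodes, and the count is C_8. So X = C_8 = 1430.
Triangulations of a convex m-gon are counted by C_{m−2}; with m = 14 this is C_12. So Y = C_12 = 208012.
Monotone paths in an n×n grid that stay weakly below the diagonal are counted by C_n; here n = 10. So Z = C_10 = 16796.
X + Y − Z = 1430 + 208012 − 16796 = 192646.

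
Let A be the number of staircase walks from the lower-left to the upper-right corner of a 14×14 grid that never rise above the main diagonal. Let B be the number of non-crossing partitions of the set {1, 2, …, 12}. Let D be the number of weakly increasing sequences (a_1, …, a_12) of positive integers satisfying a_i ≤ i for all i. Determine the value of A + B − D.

Monotone paths in an n×n grid that stay weakly below the diagonal are counted by C_n; here n = 14. So A = C_14 = 2674440.
The non-crossing partitions of [12] form a lattice of size C_12. So B = C_12 = 208012.
Weakly increasing sequences with a_i ≤ i biject with Dyck paths of semilength 12, so there are C_12. So D = C_12 = 208012.
A + B − D = 2674440 + 208012 − 208012 = 2674440.

2674440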